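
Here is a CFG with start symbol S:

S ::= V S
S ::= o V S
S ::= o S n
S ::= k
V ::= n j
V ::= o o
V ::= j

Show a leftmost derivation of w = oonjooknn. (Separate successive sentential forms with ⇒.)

S⇒VS⇒ooS⇒ooVS⇒oonjS⇒oonjoSn⇒oonjooSnn⇒oonjooknn

S ⇒ VS   [S ::= V S]
VS ⇒ ooS   [V ::= o o]
ooS ⇒ ooVS   [S ::= V S]
ooVS ⇒ oonjS   [V ::= n j]
oonjS ⇒ oonjoSn   [S ::= o S n]
oonjoSn ⇒ oonjooSnn   [S ::= o S n]
oonjooSnn ⇒ oonjooknn   [S ::= k]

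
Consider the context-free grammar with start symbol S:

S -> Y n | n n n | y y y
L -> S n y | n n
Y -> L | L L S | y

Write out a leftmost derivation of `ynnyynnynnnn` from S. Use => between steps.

S => Yn   [S -> Y n]
Yn => LLSn   [Y -> L L S]
LLSn => SnyLSn   [L -> S n y]
SnyLSn => YnnyLSn   [S -> Y n]
YnnyLSn => ynnyLSn   [Y -> y]
ynnyLSn => ynnySnySn   [L -> S n y]
ynnySnySn => ynnyYnnySn   [S -> Y n]
ynnyYnnySn => ynnyynnySn   [Y -> y]
ynnyynnySn => ynnyynnynnnn   [S -> n n n]

S => Yn => LLSn => SnyLSn => YnnyLSn => ynnyLSn => ynnySnySn => ynnyYnnySn => ynnyynnySn => ynnyynnynnnn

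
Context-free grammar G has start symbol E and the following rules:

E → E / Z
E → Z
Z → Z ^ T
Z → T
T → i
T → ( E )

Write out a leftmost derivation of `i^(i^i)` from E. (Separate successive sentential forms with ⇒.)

E⇒Z⇒Z^T⇒T^T⇒i^T⇒i^(E)⇒i^(Z)⇒i^(Z^T)⇒i^(T^T)⇒i^(i^T)⇒i^(i^i)

E ⇒ Z   [E → Z]
Z ⇒ Z^T   [Z → Z ^ T]
Z^T ⇒ T^T   [Z → T]
T^T ⇒ i^T   [T → i]
i^T ⇒ i^(E)   [T → ( E )]
i^(E) ⇒ i^(Z)   [E → Z]
i^(Z) ⇒ i^(Z^T)   [Z → Z ^ T]
i^(Z^T) ⇒ i^(T^T)   [Z → T]
i^(T^T) ⇒ i^(i^T)   [T → i]
i^(i^T) ⇒ i^(i^i)   [T → i]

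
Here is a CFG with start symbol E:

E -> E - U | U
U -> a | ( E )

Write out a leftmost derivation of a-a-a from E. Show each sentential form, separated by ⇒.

E ⇒ E-U ⇒ E-U-U ⇒ U-U-U ⇒ a-U-U ⇒ a-a-U ⇒ a-a-a

E ⇒ E-U   [E -> E - U]
E-U ⇒ E-U-U   [E -> E - U]
E-U-U ⇒ U-U-U   [E -> U]
U-U-U ⇒ a-U-U   [U -> a]
a-U-U ⇒ a-a-U   [U -> a]
a-a-U ⇒ a-a-a   [U -> a]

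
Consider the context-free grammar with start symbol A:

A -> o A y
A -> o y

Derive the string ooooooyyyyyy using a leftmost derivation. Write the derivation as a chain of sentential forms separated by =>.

A => oAy   [A -> o A y]
oAy => ooAyy   [A -> o A y]
ooAyy => oooAyyy   [A -> o A y]
oooAyyy => ooooAyyyy   [A -> o A y]
ooooAyyyy => oooooAyyyyy   [A -> o A y]
oooooAyyyyy => ooooooyyyyyy   [A -> o y]

A => oAy => ooAyy => oooAyyy => ooooAyyyy => oooooAyyyyy => ooooooyyyyyy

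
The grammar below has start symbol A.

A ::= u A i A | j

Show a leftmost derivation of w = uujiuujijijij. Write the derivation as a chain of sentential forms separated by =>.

A => uAiA => uuAiAiA => uujiAiA => uujiuAiAiA => uujiuuAiAiAiA => uujiuujiAiAiA => uujiuujijiAiA => uujiuujijijiA => uujiuujijijij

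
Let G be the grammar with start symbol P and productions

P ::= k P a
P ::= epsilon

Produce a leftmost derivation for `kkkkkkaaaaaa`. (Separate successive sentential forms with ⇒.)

P ⇒ kPa   [P ::= k P a]
kPa ⇒ kkPaa   [P ::= k P a]
kkPaa ⇒ kkkPaaa   [P ::= k P a]
kkkPaaa ⇒ kkkkPaaaa   [P ::= k P a]
kkkkPaaaa ⇒ kkkkkPaaaaa   [P ::= k P a]
kkkkkPaaaaa ⇒ kkkkkkPaaaaaa   [P ::= k P a]
kkkkkkPaaaaaa ⇒ kkkkkkaaaaaa   [P ::= epsilon]

P ⇒ kPa ⇒ kkPaa ⇒ kkkPaaa ⇒ kkkkPaaaa ⇒ kkkkkPaaaaa ⇒ kkkkkkPaaaaaa ⇒ kkkkkkaaaaaa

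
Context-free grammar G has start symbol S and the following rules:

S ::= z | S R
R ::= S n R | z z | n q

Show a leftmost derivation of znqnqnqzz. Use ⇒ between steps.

S ⇒ SR   [S ::= S R]
SR ⇒ SRR   [S ::= S R]
SRR ⇒ SRRR   [S ::= S R]
SRRR ⇒ SRRRR   [S ::= S R]
SRRRR ⇒ zRRRR   [S ::= z]
zRRRR ⇒ znqRRR   [R ::= n q]
znqRRR ⇒ znqnqRR   [R ::= n q]
znqnqRR ⇒ znqnqnqR   [R ::= n q]
znqnqnqR ⇒ znqnqnqzz   [R ::= z z]

S ⇒ SR ⇒ SRR ⇒ SRRR ⇒ SRRRR ⇒ zRRRR ⇒ znqRRR ⇒ znqnqRR ⇒ znqnqnqR ⇒ znqnqnqzz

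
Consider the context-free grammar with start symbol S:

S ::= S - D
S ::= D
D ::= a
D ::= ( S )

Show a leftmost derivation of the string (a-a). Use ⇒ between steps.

S ⇒ D   [S ::= D]
D ⇒ (S)   [D ::= ( S )]
(S) ⇒ (S-D)   [S ::= S - D]
(S-D) ⇒ (D-D)   [S ::= D]
(D-D) ⇒ (a-D)   [D ::= a]
(a-D) ⇒ (a-a)   [D ::= a]

S⇒D⇒(S)⇒(S-D)⇒(D-D)⇒(a-D)⇒(a-a)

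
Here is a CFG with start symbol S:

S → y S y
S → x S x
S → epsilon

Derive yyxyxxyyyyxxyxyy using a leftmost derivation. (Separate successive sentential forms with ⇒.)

S⇒ySy⇒yySyy⇒yyxSxyy⇒yyxySyxyy⇒yyxyxSxyxyy⇒yyxyxxSxxyxyy⇒yyxyxxySyxxyxyy⇒yyxyxxyySyyxxyxyy⇒yyxyxxyyyyxxyxyy

S ⇒ ySy   [S → y S y]
ySy ⇒ yySyy   [S → y S y]
yySyy ⇒ yyxSxyy   [S → x S x]
yyxSxyy ⇒ yyxySyxyy   [S → y S y]
yyxySyxyy ⇒ yyxyxSxyxyy   [S → x S x]
yyxyxSxyxyy ⇒ yyxyxxSxxyxyy   [S → x S x]
yyxyxxSxxyxyy ⇒ yyxyxxySyxxyxyy   [S → y S y]
yyxyxxySyxxyxyy ⇒ yyxyxxyySyyxxyxyy   [S → y S y]
yyxyxxyySyyxxyxyy ⇒ yyxyxxyyyyxxyxyy   [S → epsilon]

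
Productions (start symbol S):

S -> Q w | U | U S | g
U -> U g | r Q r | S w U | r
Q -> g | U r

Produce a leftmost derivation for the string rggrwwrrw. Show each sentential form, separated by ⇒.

S ⇒ Qw ⇒ Urw ⇒ SwUrw ⇒ QwwUrw ⇒ UrwwUrw ⇒ UgrwwUrw ⇒ UggrwwUrw ⇒ rggrwwUrw ⇒ rggrwwrrw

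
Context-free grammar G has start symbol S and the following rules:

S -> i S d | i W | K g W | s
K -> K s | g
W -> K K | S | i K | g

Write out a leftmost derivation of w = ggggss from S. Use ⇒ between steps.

S⇒KgW⇒ggW⇒ggKK⇒gggK⇒gggKs⇒gggKss⇒ggggss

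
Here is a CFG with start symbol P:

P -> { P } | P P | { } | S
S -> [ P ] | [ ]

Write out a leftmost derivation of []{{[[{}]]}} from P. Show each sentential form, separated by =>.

P=>PP=>SP=>[]P=>[]{P}=>[]{{P}}=>[]{{S}}=>[]{{[P]}}=>[]{{[S]}}=>[]{{[[P]]}}=>[]{{[[{}]]}}

P => PP   [P -> P P]
PP => SP   [P -> S]
SP => []P   [S -> [ ]]
[]P => []{P}   [P -> { P }]
[]{P} => []{{P}}   [P -> { P }]
[]{{P}} => []{{S}}   [P -> S]
[]{{S}} => []{{[P]}}   [S -> [ P ]]
[]{{[P]}} => []{{[S]}}   [P -> S]
[]{{[S]}} => []{{[[P]]}}   [S -> [ P ]]
[]{{[[P]]}} => []{{[[{}]]}}   [P -> { }]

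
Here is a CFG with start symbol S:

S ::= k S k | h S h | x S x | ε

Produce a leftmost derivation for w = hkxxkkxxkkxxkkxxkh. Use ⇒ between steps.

S ⇒ hSh ⇒ hkSkh ⇒ hkxSxkh ⇒ hkxxSxxkh ⇒ hkxxkSkxxkh ⇒ hkxxkkSkkxxkh ⇒ hkxxkkxSxkkxxkh ⇒ hkxxkkxxSxxkkxxkh ⇒ hkxxkkxxkSkxxkkxxkh ⇒ hkxxkkxxkkxxkkxxkh

S ⇒ hSh   [S ::= h S h]
hSh ⇒ hkSkh   [S ::= k S k]
hkSkh ⇒ hkxSxkh   [S ::= x S x]
hkxSxkh ⇒ hkxxSxxkh   [S ::= x S x]
hkxxSxxkh ⇒ hkxxkSkxxkh   [S ::= k S k]
hkxxkSkxxkh ⇒ hkxxkkSkkxxkh   [S ::= k S k]
hkxxkkSkkxxkh ⇒ hkxxkkxSxkkxxkh   [S ::= x S x]
hkxxkkxSxkkxxkh ⇒ hkxxkkxxSxxkkxxkh   [S ::= x S x]
hkxxkkxxSxxkkxxkh ⇒ hkxxkkxxkSkxxkkxxkh   [S ::= k S k]
hkxxkkxxkSkxxkkxxkh ⇒ hkxxkkxxkkxxkkxxkh   [S ::= ε]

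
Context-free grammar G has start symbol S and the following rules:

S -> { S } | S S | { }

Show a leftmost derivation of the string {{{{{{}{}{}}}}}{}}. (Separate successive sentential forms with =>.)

S => {S} => {SS} => {{S}S} => {{{S}}S} => {{{{S}}}S} => {{{{{S}}}}S} => {{{{{SS}}}}S} => {{{{{SSS}}}}S} => {{{{{{}SS}}}}S} => {{{{{{}{}S}}}}S} => {{{{{{}{}{}}}}}S} => {{{{{{}{}{}}}}}{}}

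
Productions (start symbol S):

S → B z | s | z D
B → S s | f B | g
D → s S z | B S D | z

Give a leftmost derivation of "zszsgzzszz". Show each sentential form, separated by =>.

S=>zD=>zsSz=>zsBzz=>zsSszz=>zszDszz=>zszsSzszz=>zszsBzzszz=>zszsgzzszz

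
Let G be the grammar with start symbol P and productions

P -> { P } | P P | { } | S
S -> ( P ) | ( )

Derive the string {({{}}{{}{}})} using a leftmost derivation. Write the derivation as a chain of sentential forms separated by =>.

P => {P} => {S} => {(P)} => {(PP)} => {({P}P)} => {({{}}P)} => {({{}}{P})} => {({{}}{PP})} => {({{}}{{}P})} => {({{}}{{}{}})}

P => {P}   [P -> { P }]
{P} => {S}   [P -> S]
{S} => {(P)}   [S -> ( P )]
{(P)} => {(PP)}   [P -> P P]
{(PP)} => {({P}P)}   [P -> { P }]
{({P}P)} => {({{}}P)}   [P -> { }]
{({{}}P)} => {({{}}{P})}   [P -> { P }]
{({{}}{P})} => {({{}}{PP})}   [P -> P P]
{({{}}{PP})} => {({{}}{{}P})}   [P -> { }]
{({{}}{{}P})} => {({{}}{{}{}})}   [P -> { }]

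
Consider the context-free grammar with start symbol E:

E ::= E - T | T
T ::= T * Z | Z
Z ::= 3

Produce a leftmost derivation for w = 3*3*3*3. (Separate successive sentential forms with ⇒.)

E ⇒ T ⇒ T*Z ⇒ T*Z*Z ⇒ T*Z*Z*Z ⇒ Z*Z*Z*Z ⇒ 3*Z*Z*Z ⇒ 3*3*Z*Z ⇒ 3*3*3*Z ⇒ 3*3*3*3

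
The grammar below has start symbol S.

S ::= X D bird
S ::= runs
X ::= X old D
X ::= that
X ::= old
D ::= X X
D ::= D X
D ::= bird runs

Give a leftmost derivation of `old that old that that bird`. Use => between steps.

S => X D bird => old D bird => old D X bird => old D X X bird => old X X X X bird => old that X X X bird => old that old X X bird => old that old that X bird => old that old that that bird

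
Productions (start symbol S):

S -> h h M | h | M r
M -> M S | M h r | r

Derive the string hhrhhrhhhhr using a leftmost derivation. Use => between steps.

S => hhM   [S -> h h M]
hhM => hhMhr   [M -> M h r]
hhMhr => hhMShr   [M -> M S]
hhMShr => hhMSShr   [M -> M S]
hhMSShr => hhMSSShr   [M -> M S]
hhMSSShr => hhMhrSSShr   [M -> M h r]
hhMhrSSShr => hhMShrSSShr   [M -> M S]
hhMShrSSShr => hhrShrSSShr   [M -> r]
hhrShrSSShr => hhrhhrSSShr   [S -> h]
hhrhhrSSShr => hhrhhrhSShr   [S -> h]
hhrhhrhSShr => hhrhhrhhShr   [S -> h]
hhrhhrhhShr => hhrhhrhhhhr   [S -> h]

S => hhM => hhMhr => hhMShr => hhMSShr => hhMSSShr => hhMhrSSShr => hhMShrSSShr => hhrShrSSShr => hhrhhrSSShr => hhrhhrhSShr => hhrhhrhhShr => hhrhhrhhhhr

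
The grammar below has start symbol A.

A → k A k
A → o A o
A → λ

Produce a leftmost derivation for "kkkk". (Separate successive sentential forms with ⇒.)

A⇒kAk⇒kkAkk⇒kkkk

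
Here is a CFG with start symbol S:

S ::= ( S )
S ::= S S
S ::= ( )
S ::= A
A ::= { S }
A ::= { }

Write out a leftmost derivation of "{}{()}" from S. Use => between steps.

S => SS => AS => {}S => {}A => {}{S} => {}{()}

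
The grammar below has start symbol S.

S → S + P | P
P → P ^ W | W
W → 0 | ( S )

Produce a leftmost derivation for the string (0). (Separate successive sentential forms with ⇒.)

S ⇒ P ⇒ W ⇒ (S) ⇒ (P) ⇒ (W) ⇒ (0)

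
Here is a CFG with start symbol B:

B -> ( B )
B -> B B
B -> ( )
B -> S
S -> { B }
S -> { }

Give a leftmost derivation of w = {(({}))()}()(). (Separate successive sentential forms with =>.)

B => BB => SB => {B}B => {BB}B => {(B)B}B => {((B))B}B => {((S))B}B => {(({}))B}B => {(({}))()}B => {(({}))()}BB => {(({}))()}()B => {(({}))()}()()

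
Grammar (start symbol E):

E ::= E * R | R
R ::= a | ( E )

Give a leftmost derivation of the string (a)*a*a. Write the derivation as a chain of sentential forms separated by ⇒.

E ⇒ E*R ⇒ E*R*R ⇒ R*R*R ⇒ (E)*R*R ⇒ (R)*R*R ⇒ (a)*R*R ⇒ (a)*a*R ⇒ (a)*a*a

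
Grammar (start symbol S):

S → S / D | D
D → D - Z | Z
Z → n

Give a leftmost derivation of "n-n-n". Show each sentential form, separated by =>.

S=>D=>D-Z=>D-Z-Z=>Z-Z-Z=>n-Z-Z=>n-n-Z=>n-n-n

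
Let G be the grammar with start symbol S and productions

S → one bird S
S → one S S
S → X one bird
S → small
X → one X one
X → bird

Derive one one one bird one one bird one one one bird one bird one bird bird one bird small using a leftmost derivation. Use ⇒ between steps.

S ⇒ one S S ⇒ one one S S S ⇒ one one one bird S S S ⇒ one one one bird X one bird S S ⇒ one one one bird one X one one bird S S ⇒ one one one bird one one X one one one bird S S ⇒ one one one bird one one bird one one one bird S S ⇒ one one one bird one one bird one one one bird one bird S S ⇒ one one one bird one one bird one one one bird one bird one bird S S ⇒ one one one bird one one bird one one one bird one bird one bird X one bird S ⇒ one one one bird one one bird one one one bird one bird one bird bird one bird S ⇒ one one one bird one one bird one one one bird one bird one bird bird one bird small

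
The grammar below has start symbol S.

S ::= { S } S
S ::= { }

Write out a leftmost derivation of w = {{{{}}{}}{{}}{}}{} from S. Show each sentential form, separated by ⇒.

S ⇒ {S}S   [S ::= { S } S]
{S}S ⇒ {{S}S}S   [S ::= { S } S]
{{S}S}S ⇒ {{{S}S}S}S   [S ::= { S } S]
{{{S}S}S}S ⇒ {{{{}}S}S}S   [S ::= { }]
{{{{}}S}S}S ⇒ {{{{}}{}}S}S   [S ::= { }]
{{{{}}{}}S}S ⇒ {{{{}}{}}{S}S}S   [S ::= { S } S]
{{{{}}{}}{S}S}S ⇒ {{{{}}{}}{{}}S}S   [S ::= { }]
{{{{}}{}}{{}}S}S ⇒ {{{{}}{}}{{}}{}}S   [S ::= { }]
{{{{}}{}}{{}}{}}S ⇒ {{{{}}{}}{{}}{}}{}   [S ::= { }]

S⇒{S}S⇒{{S}S}S⇒{{{S}S}S}S⇒{{{{}}S}S}S⇒{{{{}}{}}S}S⇒{{{{}}{}}{S}S}S⇒{{{{}}{}}{{}}S}S⇒{{{{}}{}}{{}}{}}S⇒{{{{}}{}}{{}}{}}{}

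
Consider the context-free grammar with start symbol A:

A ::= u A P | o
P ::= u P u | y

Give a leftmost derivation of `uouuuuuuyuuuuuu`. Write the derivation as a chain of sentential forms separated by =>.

A => uAP => uoP => uouPu => uouuPuu => uouuuPuuu => uouuuuPuuuu => uouuuuuPuuuuu => uouuuuuuPuuuuuu => uouuuuuuyuuuuuu

A => uAP   [A ::= u A P]
uAP => uoP   [A ::= o]
uoP => uouPu   [P ::= u P u]
uouPu => uouuPuu   [P ::= u P u]
uouuPuu => uouuuPuuu   [P ::= u P u]
uouuuPuuu => uouuuuPuuuu   [P ::= u P u]
uouuuuPuuuu => uouuuuuPuuuuu   [P ::= u P u]
uouuuuuPuuuuu => uouuuuuuPuuuuuu   [P ::= u P u]
uouuuuuuPuuuuuu => uouuuuuuyuuuuuu   [P ::= y]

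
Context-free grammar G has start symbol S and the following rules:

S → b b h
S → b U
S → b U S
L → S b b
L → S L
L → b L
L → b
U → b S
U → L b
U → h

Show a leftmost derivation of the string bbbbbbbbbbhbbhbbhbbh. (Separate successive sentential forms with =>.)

S => bUS => bbSS => bbbUS => bbbbSS => bbbbbUSS => bbbbbbSSS => bbbbbbbUSSS => bbbbbbbbSSSS => bbbbbbbbbbhSSS => bbbbbbbbbbhbbhSS => bbbbbbbbbbhbbhbbhS => bbbbbbbbbbhbbhbbhbbh

S => bUS   [S → b U S]
bUS => bbSS   [U → b S]
bbSS => bbbUS   [S → b U]
bbbUS => bbbbSS   [U → b S]
bbbbSS => bbbbbUSS   [S → b U S]
bbbbbUSS => bbbbbbSSS   [U → b S]
bbbbbbSSS => bbbbbbbUSSS   [S → b U S]
bbbbbbbUSSS => bbbbbbbbSSSS   [U → b S]
bbbbbbbbSSSS => bbbbbbbbbbhSSS   [S → b b h]
bbbbbbbbbbhSSS => bbbbbbbbbbhbbhSS   [S → b b h]
bbbbbbbbbbhbbhSS => bbbbbbbbbbhbbhbbhS   [S → b b h]
bbbbbbbbbbhbbhbbhS => bbbbbbbbbbhbbhbbhbbh   [S → b b h]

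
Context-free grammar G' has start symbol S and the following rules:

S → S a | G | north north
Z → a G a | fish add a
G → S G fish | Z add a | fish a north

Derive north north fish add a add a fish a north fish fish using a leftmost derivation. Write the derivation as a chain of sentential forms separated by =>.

S => G => S G fish => north north G fish => north north S G fish fish => north north G G fish fish => north north Z add a G fish fish => north north fish add a add a G fish fish => north north fish add a add a fish a north fish fish

S => G   [S → G]
G => S G fish   [G → S G fish]
S G fish => north north G fish   [S → north north]
north north G fish => north north S G fish fish   [G → S G fish]
north north S G fish fish => north north G G fish fish   [S → G]
north north G G fish fish => north north Z add a G fish fish   [G → Z add a]
north north Z add a G fish fish => north north fish add a add a G fish fish   [Z → fish add a]
north north fish add a add a G fish fish => north north fish add a add a fish a north fish fish   [G → fish a north]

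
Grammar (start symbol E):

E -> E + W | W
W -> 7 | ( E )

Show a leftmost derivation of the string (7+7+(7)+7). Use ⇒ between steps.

E⇒W⇒(E)⇒(E+W)⇒(E+W+W)⇒(E+W+W+W)⇒(W+W+W+W)⇒(7+W+W+W)⇒(7+7+W+W)⇒(7+7+(E)+W)⇒(7+7+(W)+W)⇒(7+7+(7)+W)⇒(7+7+(7)+7)

E ⇒ W   [E -> W]
W ⇒ (E)   [W -> ( E )]
(E) ⇒ (E+W)   [E -> E + W]
(E+W) ⇒ (E+W+W)   [E -> E + W]
(E+W+W) ⇒ (E+W+W+W)   [E -> E + W]
(E+W+W+W) ⇒ (W+W+W+W)   [E -> W]
(W+W+W+W) ⇒ (7+W+W+W)   [W -> 7]
(7+W+W+W) ⇒ (7+7+W+W)   [W -> 7]
(7+7+W+W) ⇒ (7+7+(E)+W)   [W -> ( E )]
(7+7+(E)+W) ⇒ (7+7+(W)+W)   [E -> W]
(7+7+(W)+W) ⇒ (7+7+(7)+W)   [W -> 7]
(7+7+(7)+W) ⇒ (7+7+(7)+7)   [W -> 7]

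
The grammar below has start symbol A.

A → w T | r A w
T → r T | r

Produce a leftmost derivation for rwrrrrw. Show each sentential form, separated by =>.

A => rAw   [A → r A w]
rAw => rwTw   [A → w T]
rwTw => rwrTw   [T → r T]
rwrTw => rwrrTw   [T → r T]
rwrrTw => rwrrrTw   [T → r T]
rwrrrTw => rwrrrrw   [T → r]

A => rAw => rwTw => rwrTw => rwrrTw => rwrrrTw => rwrrrrw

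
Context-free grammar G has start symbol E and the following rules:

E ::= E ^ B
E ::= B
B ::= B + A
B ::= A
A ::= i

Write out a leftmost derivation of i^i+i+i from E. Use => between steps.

E => E^B => B^B => A^B => i^B => i^B+A => i^B+A+A => i^A+A+A => i^i+A+A => i^i+i+A => i^i+i+i

E => E^B   [E ::= E ^ B]
E^B => B^B   [E ::= B]
B^B => A^B   [B ::= A]
A^B => i^B   [A ::= i]
i^B => i^B+A   [B ::= B + A]
i^B+A => i^B+A+A   [B ::= B + A]
i^B+A+A => i^A+A+A   [B ::= A]
i^A+A+A => i^i+A+A   [A ::= i]
i^i+A+A => i^i+i+A   [A ::= i]
i^i+i+A => i^i+i+i   [A ::= i]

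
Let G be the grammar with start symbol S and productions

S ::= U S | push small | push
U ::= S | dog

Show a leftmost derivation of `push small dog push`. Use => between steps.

S => U S   [S ::= U S]
U S => S S   [U ::= S]
S S => push small S   [S ::= push small]
push small S => push small U S   [S ::= U S]
push small U S => push small dog S   [U ::= dog]
push small dog S => push small dog push   [S ::= push]

S => U S => S S => push small S => push small U S => push small dog S => push small dog push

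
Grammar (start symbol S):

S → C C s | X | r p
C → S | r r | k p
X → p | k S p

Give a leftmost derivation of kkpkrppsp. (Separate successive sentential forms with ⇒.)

S ⇒ X   [S → X]
X ⇒ kSp   [X → k S p]
kSp ⇒ kCCsp   [S → C C s]
kCCsp ⇒ kkpCsp   [C → k p]
kkpCsp ⇒ kkpSsp   [C → S]
kkpSsp ⇒ kkpXsp   [S → X]
kkpXsp ⇒ kkpkSpsp   [X → k S p]
kkpkSpsp ⇒ kkpkrppsp   [S → r p]

S⇒X⇒kSp⇒kCCsp⇒kkpCsp⇒kkpSsp⇒kkpXsp⇒kkpkSpsp⇒kkpkrppsp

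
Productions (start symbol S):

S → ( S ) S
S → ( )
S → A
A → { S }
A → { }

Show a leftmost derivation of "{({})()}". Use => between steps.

S => A => {S} => {(S)S} => {(A)S} => {({})S} => {({})()}

S => A   [S → A]
A => {S}   [A → { S }]
{S} => {(S)S}   [S → ( S ) S]
{(S)S} => {(A)S}   [S → A]
{(A)S} => {({})S}   [A → { }]
{({})S} => {({})()}   [S → ( )]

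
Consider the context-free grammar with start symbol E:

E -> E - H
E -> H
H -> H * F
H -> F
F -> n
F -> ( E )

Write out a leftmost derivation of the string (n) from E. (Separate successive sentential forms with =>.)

E => H => F => (E) => (H) => (F) => (n)

E => H   [E -> H]
H => F   [H -> F]
F => (E)   [F -> ( E )]
(E) => (H)   [E -> H]
(H) => (F)   [H -> F]
(F) => (n)   [F -> n]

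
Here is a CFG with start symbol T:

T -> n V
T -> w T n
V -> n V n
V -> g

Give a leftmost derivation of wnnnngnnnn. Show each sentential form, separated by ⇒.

T ⇒ wTn ⇒ wnVn ⇒ wnnVnn ⇒ wnnnVnnn ⇒ wnnnnVnnnn ⇒ wnnnngnnnn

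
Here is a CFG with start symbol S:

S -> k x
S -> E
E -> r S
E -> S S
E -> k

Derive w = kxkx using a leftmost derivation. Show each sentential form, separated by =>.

S => E => SS => kxS => kxkx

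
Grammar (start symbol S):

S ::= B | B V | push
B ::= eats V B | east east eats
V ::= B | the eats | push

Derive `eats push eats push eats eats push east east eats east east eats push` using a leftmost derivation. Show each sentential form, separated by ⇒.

S ⇒ B V ⇒ eats V B V ⇒ eats push B V ⇒ eats push eats V B V ⇒ eats push eats push B V ⇒ eats push eats push eats V B V ⇒ eats push eats push eats B B V ⇒ eats push eats push eats eats V B B V ⇒ eats push eats push eats eats push B B V ⇒ eats push eats push eats eats push east east eats B V ⇒ eats push eats push eats eats push east east eats east east eats V ⇒ eats push eats push eats eats push east east eats east east eats push

S ⇒ B V   [S ::= B V]
B V ⇒ eats V B V   [B ::= eats V B]
eats V B V ⇒ eats push B V   [V ::= push]
eats push B V ⇒ eats push eats V B V   [B ::= eats V B]
eats push eats V B V ⇒ eats push eats push B V   [V ::= push]
eats push eats push B V ⇒ eats push eats push eats V B V   [B ::= eats V B]
eats push eats push eats V B V ⇒ eats push eats push eats B B V   [V ::= B]
eats push eats push eats B B V ⇒ eats push eats push eats eats V B B V   [B ::= eats V B]
eats push eats push eats eats V B B V ⇒ eats push eats push eats eats push B B V   [V ::= push]
eats push eats push eats eats push B B V ⇒ eats push eats push eats eats push east east eats B V   [B ::= east east eats]
eats push eats push eats eats push east east eats B V ⇒ eats push eats push eats eats push east east eats east east eats V   [B ::= east east eats]
eats push eats push eats eats push east east eats east east eats V ⇒ eats push eats push eats eats push east east eats east east eats push   [V ::= push]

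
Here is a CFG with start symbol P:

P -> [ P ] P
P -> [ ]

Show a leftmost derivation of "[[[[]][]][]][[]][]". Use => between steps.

P => [P]P   [P -> [ P ] P]
[P]P => [[P]P]P   [P -> [ P ] P]
[[P]P]P => [[[P]P]P]P   [P -> [ P ] P]
[[[P]P]P]P => [[[[]]P]P]P   [P -> [ ]]
[[[[]]P]P]P => [[[[]][]]P]P   [P -> [ ]]
[[[[]][]]P]P => [[[[]][]][]]P   [P -> [ ]]
[[[[]][]][]]P => [[[[]][]][]][P]P   [P -> [ P ] P]
[[[[]][]][]][P]P => [[[[]][]][]][[]]P   [P -> [ ]]
[[[[]][]][]][[]]P => [[[[]][]][]][[]][]   [P -> [ ]]

P => [P]P => [[P]P]P => [[[P]P]P]P => [[[[]]P]P]P => [[[[]][]]P]P => [[[[]][]][]]P => [[[[]][]][]][P]P => [[[[]][]][]][[]]P => [[[[]][]][]][[]][]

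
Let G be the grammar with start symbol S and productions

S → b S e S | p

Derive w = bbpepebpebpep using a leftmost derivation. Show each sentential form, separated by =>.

S => bSeS => bbSeSeS => bbpeSeS => bbpepeS => bbpepebSeS => bbpepebpeS => bbpepebpebSeS => bbpepebpebpeS => bbpepebpebpep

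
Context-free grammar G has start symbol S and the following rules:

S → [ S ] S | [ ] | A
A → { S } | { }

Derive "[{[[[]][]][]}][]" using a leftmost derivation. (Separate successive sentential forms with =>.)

S => [S]S   [S → [ S ] S]
[S]S => [A]S   [S → A]
[A]S => [{S}]S   [A → { S }]
[{S}]S => [{[S]S}]S   [S → [ S ] S]
[{[S]S}]S => [{[[S]S]S}]S   [S → [ S ] S]
[{[[S]S]S}]S => [{[[[]]S]S}]S   [S → [ ]]
[{[[[]]S]S}]S => [{[[[]][]]S}]S   [S → [ ]]
[{[[[]][]]S}]S => [{[[[]][]][]}]S   [S → [ ]]
[{[[[]][]][]}]S => [{[[[]][]][]}][]   [S → [ ]]

S => [S]S => [A]S => [{S}]S => [{[S]S}]S => [{[[S]S]S}]S => [{[[[]]S]S}]S => [{[[[]][]]S}]S => [{[[[]][]][]}]S => [{[[[]][]][]}][]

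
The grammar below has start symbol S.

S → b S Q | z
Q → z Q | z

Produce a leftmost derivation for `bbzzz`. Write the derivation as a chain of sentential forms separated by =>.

S => bSQ => bbSQQ => bbzQQ => bbzzQ => bbzzz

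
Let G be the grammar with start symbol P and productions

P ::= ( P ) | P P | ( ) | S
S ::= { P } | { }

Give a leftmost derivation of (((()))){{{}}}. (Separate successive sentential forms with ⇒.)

P ⇒ PP   [P ::= P P]
PP ⇒ (P)P   [P ::= ( P )]
(P)P ⇒ ((P))P   [P ::= ( P )]
((P))P ⇒ (((P)))P   [P ::= ( P )]
(((P)))P ⇒ (((())))P   [P ::= ( )]
(((())))P ⇒ (((())))S   [P ::= S]
(((())))S ⇒ (((()))){P}   [S ::= { P }]
(((()))){P} ⇒ (((()))){S}   [P ::= S]
(((()))){S} ⇒ (((()))){{P}}   [S ::= { P }]
(((()))){{P}} ⇒ (((()))){{S}}   [P ::= S]
(((()))){{S}} ⇒ (((()))){{{}}}   [S ::= { }]

P ⇒ PP ⇒ (P)P ⇒ ((P))P ⇒ (((P)))P ⇒ (((())))P ⇒ (((())))S ⇒ (((()))){P} ⇒ (((()))){S} ⇒ (((()))){{P}} ⇒ (((()))){{S}} ⇒ (((()))){{{}}}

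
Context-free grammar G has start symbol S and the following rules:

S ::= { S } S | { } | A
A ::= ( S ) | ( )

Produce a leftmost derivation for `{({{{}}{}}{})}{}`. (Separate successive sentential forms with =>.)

S => {S}S => {A}S => {(S)}S => {({S}S)}S => {({{S}S}S)}S => {({{{}}S}S)}S => {({{{}}{}}S)}S => {({{{}}{}}{})}S => {({{{}}{}}{})}{}

S => {S}S   [S ::= { S } S]
{S}S => {A}S   [S ::= A]
{A}S => {(S)}S   [A ::= ( S )]
{(S)}S => {({S}S)}S   [S ::= { S } S]
{({S}S)}S => {({{S}S}S)}S   [S ::= { S } S]
{({{S}S}S)}S => {({{{}}S}S)}S   [S ::= { }]
{({{{}}S}S)}S => {({{{}}{}}S)}S   [S ::= { }]
{({{{}}{}}S)}S => {({{{}}{}}{})}S   [S ::= { }]
{({{{}}{}}{})}S => {({{{}}{}}{})}{}   [S ::= { }]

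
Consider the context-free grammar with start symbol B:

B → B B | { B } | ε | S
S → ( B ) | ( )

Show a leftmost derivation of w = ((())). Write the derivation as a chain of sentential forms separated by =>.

B => BB => SB => (B)B => (S)B => ((B))B => ((S))B => (((B)))B => ((()))B => ((()))

B => BB   [B → B B]
BB => SB   [B → S]
SB => (B)B   [S → ( B )]
(B)B => (S)B   [B → S]
(S)B => ((B))B   [S → ( B )]
((B))B => ((S))B   [B → S]
((S))B => (((B)))B   [S → ( B )]
(((B)))B => ((()))B   [B → ε]
((()))B => ((()))   [B → ε]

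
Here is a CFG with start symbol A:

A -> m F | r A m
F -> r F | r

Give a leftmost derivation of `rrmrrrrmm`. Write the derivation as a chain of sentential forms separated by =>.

A=>rAm=>rrAmm=>rrmFmm=>rrmrFmm=>rrmrrFmm=>rrmrrrFmm=>rrmrrrrmm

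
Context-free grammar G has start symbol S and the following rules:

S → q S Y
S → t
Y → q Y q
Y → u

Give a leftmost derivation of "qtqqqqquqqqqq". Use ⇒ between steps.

S ⇒ qSY   [S → q S Y]
qSY ⇒ qtY   [S → t]
qtY ⇒ qtqYq   [Y → q Y q]
qtqYq ⇒ qtqqYqq   [Y → q Y q]
qtqqYqq ⇒ qtqqqYqqq   [Y → q Y q]
qtqqqYqqq ⇒ qtqqqqYqqqq   [Y → q Y q]
qtqqqqYqqqq ⇒ qtqqqqqYqqqqq   [Y → q Y q]
qtqqqqqYqqqqq ⇒ qtqqqqquqqqqq   [Y → u]

S ⇒ qSY ⇒ qtY ⇒ qtqYq ⇒ qtqqYqq ⇒ qtqqqYqqq ⇒ qtqqqqYqqqq ⇒ qtqqqqqYqqqqq ⇒ qtqqqqquqqqqq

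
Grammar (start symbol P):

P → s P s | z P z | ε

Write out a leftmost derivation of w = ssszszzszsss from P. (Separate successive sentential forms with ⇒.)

P ⇒ sPs ⇒ ssPss ⇒ sssPsss ⇒ ssszPzsss ⇒ ssszsPszsss ⇒ ssszszPzszsss ⇒ ssszszzszsss

P ⇒ sPs   [P → s P s]
sPs ⇒ ssPss   [P → s P s]
ssPss ⇒ sssPsss   [P → s P s]
sssPsss ⇒ ssszPzsss   [P → z P z]
ssszPzsss ⇒ ssszsPszsss   [P → s P s]
ssszsPszsss ⇒ ssszszPzszsss   [P → z P z]
ssszszPzszsss ⇒ ssszszzszsss   [P → ε]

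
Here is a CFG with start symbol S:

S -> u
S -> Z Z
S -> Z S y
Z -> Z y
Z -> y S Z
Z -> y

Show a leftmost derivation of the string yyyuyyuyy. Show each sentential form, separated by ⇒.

S ⇒ ZZ ⇒ yZ ⇒ yySZ ⇒ yyZSyZ ⇒ yyySZSyZ ⇒ yyyuZSyZ ⇒ yyyuZySyZ ⇒ yyyuyySyZ ⇒ yyyuyyuyZ ⇒ yyyuyyuyy

S ⇒ ZZ   [S -> Z Z]
ZZ ⇒ yZ   [Z -> y]
yZ ⇒ yySZ   [Z -> y S Z]
yySZ ⇒ yyZSyZ   [S -> Z S y]
yyZSyZ ⇒ yyySZSyZ   [Z -> y S Z]
yyySZSyZ ⇒ yyyuZSyZ   [S -> u]
yyyuZSyZ ⇒ yyyuZySyZ   [Z -> Z y]
yyyuZySyZ ⇒ yyyuyySyZ   [Z -> y]
yyyuyySyZ ⇒ yyyuyyuyZ   [S -> u]
yyyuyyuyZ ⇒ yyyuyyuyy   [Z -> y]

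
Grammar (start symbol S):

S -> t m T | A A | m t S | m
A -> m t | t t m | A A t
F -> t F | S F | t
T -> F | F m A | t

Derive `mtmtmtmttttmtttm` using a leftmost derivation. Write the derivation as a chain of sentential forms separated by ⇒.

S ⇒ mtS ⇒ mtmtS ⇒ mtmtAA ⇒ mtmtAAtA ⇒ mtmtAAtAtA ⇒ mtmtmtAtAtA ⇒ mtmtmtmttAtA ⇒ mtmtmtmttttmtA ⇒ mtmtmtmttttmtttm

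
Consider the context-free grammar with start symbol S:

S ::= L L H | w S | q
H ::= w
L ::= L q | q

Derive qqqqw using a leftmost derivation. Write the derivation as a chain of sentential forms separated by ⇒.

S ⇒ LLH ⇒ LqLH ⇒ LqqLH ⇒ qqqLH ⇒ qqqqH ⇒ qqqqw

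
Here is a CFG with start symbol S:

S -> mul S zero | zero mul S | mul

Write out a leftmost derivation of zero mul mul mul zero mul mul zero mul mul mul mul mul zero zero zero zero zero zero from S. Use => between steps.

S => zero mul S => zero mul mul S zero => zero mul mul mul S zero zero => zero mul mul mul zero mul S zero zero => zero mul mul mul zero mul mul S zero zero zero => zero mul mul mul zero mul mul zero mul S zero zero zero => zero mul mul mul zero mul mul zero mul mul S zero zero zero zero => zero mul mul mul zero mul mul zero mul mul mul S zero zero zero zero zero => zero mul mul mul zero mul mul zero mul mul mul mul S zero zero zero zero zero zero => zero mul mul mul zero mul mul zero mul mul mul mul mul zero zero zero zero zero zero

S => zero mul S   [S -> zero mul S]
zero mul S => zero mul mul S zero   [S -> mul S zero]
zero mul mul S zero => zero mul mul mul S zero zero   [S -> mul S zero]
zero mul mul mul S zero zero => zero mul mul mul zero mul S zero zero   [S -> zero mul S]
zero mul mul mul zero mul S zero zero => zero mul mul mul zero mul mul S zero zero zero   [S -> mul S zero]
zero mul mul mul zero mul mul S zero zero zero => zero mul mul mul zero mul mul zero mul S zero zero zero   [S -> zero mul S]
zero mul mul mul zero mul mul zero mul S zero zero zero => zero mul mul mul zero mul mul zero mul mul S zero zero zero zero   [S -> mul S zero]
zero mul mul mul zero mul mul zero mul mul S zero zero zero zero => zero mul mul mul zero mul mul zero mul mul mul S zero zero zero zero zero   [S -> mul S zero]
zero mul mul mul zero mul mul zero mul mul mul S zero zero zero zero zero => zero mul mul mul zero mul mul zero mul mul mul mul S zero zero zero zero zero zero   [S -> mul S zero]
zero mul mul mul zero mul mul zero mul mul mul mul S zero zero zero zero zero zero => zero mul mul mul zero mul mul zero mul mul mul mul mul zero zero zero zero zero zero   [S -> mul]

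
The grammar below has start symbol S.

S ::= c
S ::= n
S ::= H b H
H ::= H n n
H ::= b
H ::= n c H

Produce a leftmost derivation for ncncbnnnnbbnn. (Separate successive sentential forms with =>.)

S => HbH => HnnbH => ncHnnbH => ncHnnnnbH => ncncHnnnnbH => ncncbnnnnbH => ncncbnnnnbHnn => ncncbnnnnbbnn

S => HbH   [S ::= H b H]
HbH => HnnbH   [H ::= H n n]
HnnbH => ncHnnbH   [H ::= n c H]
ncHnnbH => ncHnnnnbH   [H ::= H n n]
ncHnnnnbH => ncncHnnnnbH   [H ::= n c H]
ncncHnnnnbH => ncncbnnnnbH   [H ::= b]
ncncbnnnnbH => ncncbnnnnbHnn   [H ::= H n n]
ncncbnnnnbHnn => ncncbnnnnbbnn   [H ::= b]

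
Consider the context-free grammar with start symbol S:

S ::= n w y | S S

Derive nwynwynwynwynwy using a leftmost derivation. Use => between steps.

S => SS => SSS => nwySS => nwySSS => nwySSSS => nwynwySSS => nwynwynwySS => nwynwynwynwyS => nwynwynwynwynwy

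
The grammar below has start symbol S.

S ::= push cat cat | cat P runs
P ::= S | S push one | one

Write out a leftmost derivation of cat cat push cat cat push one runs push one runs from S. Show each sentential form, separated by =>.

S => cat P runs   [S ::= cat P runs]
cat P runs => cat S push one runs   [P ::= S push one]
cat S push one runs => cat cat P runs push one runs   [S ::= cat P runs]
cat cat P runs push one runs => cat cat S push one runs push one runs   [P ::= S push one]
cat cat S push one runs push one runs => cat cat push cat cat push one runs push one runs   [S ::= push cat cat]

S => cat P runs => cat S push one runs => cat cat P runs push one runs => cat cat S push one runs push one runs => cat cat push cat cat push one runs push one runs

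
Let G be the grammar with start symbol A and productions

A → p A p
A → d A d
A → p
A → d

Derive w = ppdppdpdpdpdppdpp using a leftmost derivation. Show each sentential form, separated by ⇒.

A ⇒ pAp ⇒ ppApp ⇒ ppdAdpp ⇒ ppdpApdpp ⇒ ppdppAppdpp ⇒ ppdppdAdppdpp ⇒ ppdppdpApdppdpp ⇒ ppdppdpdAdpdppdpp ⇒ ppdppdpdpdpdppdpp

A ⇒ pAp   [A → p A p]
pAp ⇒ ppApp   [A → p A p]
ppApp ⇒ ppdAdpp   [A → d A d]
ppdAdpp ⇒ ppdpApdpp   [A → p A p]
ppdpApdpp ⇒ ppdppAppdpp   [A → p A p]
ppdppAppdpp ⇒ ppdppdAdppdpp   [A → d A d]
ppdppdAdppdpp ⇒ ppdppdpApdppdpp   [A → p A p]
ppdppdpApdppdpp ⇒ ppdppdpdAdpdppdpp   [A → d A d]
ppdppdpdAdpdppdpp ⇒ ppdppdpdpdpdppdpp   [A → p]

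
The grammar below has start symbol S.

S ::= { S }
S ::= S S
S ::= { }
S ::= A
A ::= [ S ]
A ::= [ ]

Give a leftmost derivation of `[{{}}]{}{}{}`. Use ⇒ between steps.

S ⇒ SS   [S ::= S S]
SS ⇒ SSS   [S ::= S S]
SSS ⇒ ASS   [S ::= A]
ASS ⇒ [S]SS   [A ::= [ S ]]
[S]SS ⇒ [{S}]SS   [S ::= { S }]
[{S}]SS ⇒ [{{}}]SS   [S ::= { }]
[{{}}]SS ⇒ [{{}}]SSS   [S ::= S S]
[{{}}]SSS ⇒ [{{}}]{}SS   [S ::= { }]
[{{}}]{}SS ⇒ [{{}}]{}{}S   [S ::= { }]
[{{}}]{}{}S ⇒ [{{}}]{}{}{}   [S ::= { }]

S ⇒ SS ⇒ SSS ⇒ ASS ⇒ [S]SS ⇒ [{S}]SS ⇒ [{{}}]SS ⇒ [{{}}]SSS ⇒ [{{}}]{}SS ⇒ [{{}}]{}{}S ⇒ [{{}}]{}{}{}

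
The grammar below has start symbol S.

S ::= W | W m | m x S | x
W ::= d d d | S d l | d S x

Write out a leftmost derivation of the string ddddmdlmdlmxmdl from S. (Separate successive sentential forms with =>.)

S => W => Sdl => Wmdl => dSxmdl => dWmxmdl => dSdlmxmdl => dWmdlmxmdl => dSdlmdlmxmdl => dWmdlmdlmxmdl => ddddmdlmdlmxmdl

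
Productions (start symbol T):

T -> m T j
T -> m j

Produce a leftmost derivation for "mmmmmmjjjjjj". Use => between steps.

T => mTj => mmTjj => mmmTjjj => mmmmTjjjj => mmmmmTjjjjj => mmmmmmjjjjjj

T => mTj   [T -> m T j]
mTj => mmTjj   [T -> m T j]
mmTjj => mmmTjjj   [T -> m T j]
mmmTjjj => mmmmTjjjj   [T -> m T j]
mmmmTjjjj => mmmmmTjjjjj   [T -> m T j]
mmmmmTjjjjj => mmmmmmjjjjjj   [T -> m j]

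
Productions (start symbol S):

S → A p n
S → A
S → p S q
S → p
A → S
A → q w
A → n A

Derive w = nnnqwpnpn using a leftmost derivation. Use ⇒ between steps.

S ⇒ Apn ⇒ nApn ⇒ nnApn ⇒ nnSpn ⇒ nnApnpn ⇒ nnnApnpn ⇒ nnnqwpnpn

S ⇒ Apn   [S → A p n]
Apn ⇒ nApn   [A → n A]
nApn ⇒ nnApn   [A → n A]
nnApn ⇒ nnSpn   [A → S]
nnSpn ⇒ nnApnpn   [S → A p n]
nnApnpn ⇒ nnnApnpn   [A → n A]
nnnApnpn ⇒ nnnqwpnpn   [A → q w]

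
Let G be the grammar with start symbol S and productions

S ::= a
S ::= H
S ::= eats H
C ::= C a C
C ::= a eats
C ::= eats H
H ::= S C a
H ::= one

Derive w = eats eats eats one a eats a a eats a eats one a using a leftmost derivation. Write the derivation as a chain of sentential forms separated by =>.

S => H => S C a => eats H C a => eats S C a C a => eats eats H C a C a => eats eats S C a C a C a => eats eats eats H C a C a C a => eats eats eats one C a C a C a => eats eats eats one a eats a C a C a => eats eats eats one a eats a a eats a C a => eats eats eats one a eats a a eats a eats H a => eats eats eats one a eats a a eats a eats one a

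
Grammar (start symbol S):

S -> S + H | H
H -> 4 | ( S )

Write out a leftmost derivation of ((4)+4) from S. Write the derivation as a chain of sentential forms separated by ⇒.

S ⇒ H   [S -> H]
H ⇒ (S)   [H -> ( S )]
(S) ⇒ (S+H)   [S -> S + H]
(S+H) ⇒ (H+H)   [S -> H]
(H+H) ⇒ ((S)+H)   [H -> ( S )]
((S)+H) ⇒ ((H)+H)   [S -> H]
((H)+H) ⇒ ((4)+H)   [H -> 4]
((4)+H) ⇒ ((4)+4)   [H -> 4]

S ⇒ H ⇒ (S) ⇒ (S+H) ⇒ (H+H) ⇒ ((S)+H) ⇒ ((H)+H) ⇒ ((4)+H) ⇒ ((4)+4)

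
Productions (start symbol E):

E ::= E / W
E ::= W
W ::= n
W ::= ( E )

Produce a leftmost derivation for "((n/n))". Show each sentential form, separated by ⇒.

E ⇒ W ⇒ (E) ⇒ (W) ⇒ ((E)) ⇒ ((E/W)) ⇒ ((W/W)) ⇒ ((n/W)) ⇒ ((n/n))

E ⇒ W   [E ::= W]
W ⇒ (E)   [W ::= ( E )]
(E) ⇒ (W)   [E ::= W]
(W) ⇒ ((E))   [W ::= ( E )]
((E)) ⇒ ((E/W))   [E ::= E / W]
((E/W)) ⇒ ((W/W))   [E ::= W]
((W/W)) ⇒ ((n/W))   [W ::= n]
((n/W)) ⇒ ((n/n))   [W ::= n]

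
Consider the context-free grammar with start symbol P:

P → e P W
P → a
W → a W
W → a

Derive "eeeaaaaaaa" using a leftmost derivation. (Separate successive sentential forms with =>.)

P => ePW => eePWW => eeePWWW => eeeaWWW => eeeaaWW => eeeaaaWW => eeeaaaaWW => eeeaaaaaWW => eeeaaaaaaW => eeeaaaaaaa

P => ePW   [P → e P W]
ePW => eePWW   [P → e P W]
eePWW => eeePWWW   [P → e P W]
eeePWWW => eeeaWWW   [P → a]
eeeaWWW => eeeaaWW   [W → a]
eeeaaWW => eeeaaaWW   [W → a W]
eeeaaaWW => eeeaaaaWW   [W → a W]
eeeaaaaWW => eeeaaaaaWW   [W → a W]
eeeaaaaaWW => eeeaaaaaaW   [W → a]
eeeaaaaaaW => eeeaaaaaaa   [W → a]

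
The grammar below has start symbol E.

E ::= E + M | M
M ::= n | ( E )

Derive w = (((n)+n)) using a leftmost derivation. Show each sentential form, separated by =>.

E => M   [E ::= M]
M => (E)   [M ::= ( E )]
(E) => (M)   [E ::= M]
(M) => ((E))   [M ::= ( E )]
((E)) => ((E+M))   [E ::= E + M]
((E+M)) => ((M+M))   [E ::= M]
((M+M)) => (((E)+M))   [M ::= ( E )]
(((E)+M)) => (((M)+M))   [E ::= M]
(((M)+M)) => (((n)+M))   [M ::= n]
(((n)+M)) => (((n)+n))   [M ::= n]

E => M => (E) => (M) => ((E)) => ((E+M)) => ((M+M)) => (((E)+M)) => (((M)+M)) => (((n)+M)) => (((n)+n))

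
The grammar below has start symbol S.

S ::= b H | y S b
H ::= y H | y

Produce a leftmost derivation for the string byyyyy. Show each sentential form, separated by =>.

S => bH   [S ::= b H]
bH => byH   [H ::= y H]
byH => byyH   [H ::= y H]
byyH => byyyH   [H ::= y H]
byyyH => byyyyH   [H ::= y H]
byyyyH => byyyyy   [H ::= y]

S => bH => byH => byyH => byyyH => byyyyH => byyyyy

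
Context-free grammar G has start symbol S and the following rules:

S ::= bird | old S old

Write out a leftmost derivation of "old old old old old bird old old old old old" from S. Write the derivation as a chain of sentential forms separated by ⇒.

S ⇒ old S old ⇒ old old S old old ⇒ old old old S old old old ⇒ old old old old S old old old old ⇒ old old old old old S old old old old old ⇒ old old old old old bird old old old old old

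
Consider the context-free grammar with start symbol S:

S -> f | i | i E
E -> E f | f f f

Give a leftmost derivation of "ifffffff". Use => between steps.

S => iE => iEf => iEff => iEfff => iEffff => ifffffff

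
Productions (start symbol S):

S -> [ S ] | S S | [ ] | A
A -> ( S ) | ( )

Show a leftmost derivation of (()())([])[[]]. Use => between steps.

S => SS => SSS => ASS => (S)SS => (SS)SS => (AS)SS => (()S)SS => (()A)SS => (()())SS => (()())AS => (()())(S)S => (()())([])S => (()())([])[S] => (()())([])[[]]

S => SS   [S -> S S]
SS => SSS   [S -> S S]
SSS => ASS   [S -> A]
ASS => (S)SS   [A -> ( S )]
(S)SS => (SS)SS   [S -> S S]
(SS)SS => (AS)SS   [S -> A]
(AS)SS => (()S)SS   [A -> ( )]
(()S)SS => (()A)SS   [S -> A]
(()A)SS => (()())SS   [A -> ( )]
(()())SS => (()())AS   [S -> A]
(()())AS => (()())(S)S   [A -> ( S )]
(()())(S)S => (()())([])S   [S -> [ ]]
(()())([])S => (()())([])[S]   [S -> [ S ]]
(()())([])[S] => (()())([])[[]]   [S -> [ ]]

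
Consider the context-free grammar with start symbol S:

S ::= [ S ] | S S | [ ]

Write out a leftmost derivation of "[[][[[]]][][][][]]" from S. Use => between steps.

S => [S] => [SS] => [SSS] => [[]SS] => [[]SSS] => [[]SSSS] => [[]SSSSS] => [[][S]SSSS] => [[][[S]]SSSS] => [[][[[]]]SSSS] => [[][[[]]][]SSS] => [[][[[]]][][]SS] => [[][[[]]][][][]S] => [[][[[]]][][][][]]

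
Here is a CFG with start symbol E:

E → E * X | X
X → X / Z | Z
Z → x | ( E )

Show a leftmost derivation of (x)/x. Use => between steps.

E => X   [E → X]
X => X/Z   [X → X / Z]
X/Z => Z/Z   [X → Z]
Z/Z => (E)/Z   [Z → ( E )]
(E)/Z => (X)/Z   [E → X]
(X)/Z => (Z)/Z   [X → Z]
(Z)/Z => (x)/Z   [Z → x]
(x)/Z => (x)/x   [Z → x]

E => X => X/Z => Z/Z => (E)/Z => (X)/Z => (Z)/Z => (x)/Z => (x)/x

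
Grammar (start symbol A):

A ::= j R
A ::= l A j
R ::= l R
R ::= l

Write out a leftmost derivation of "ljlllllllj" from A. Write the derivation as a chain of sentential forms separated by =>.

A => lAj => ljRj => ljlRj => ljllRj => ljlllRj => ljllllRj => ljlllllRj => ljllllllRj => ljlllllllj

A => lAj   [A ::= l A j]
lAj => ljRj   [A ::= j R]
ljRj => ljlRj   [R ::= l R]
ljlRj => ljllRj   [R ::= l R]
ljllRj => ljlllRj   [R ::= l R]
ljlllRj => ljllllRj   [R ::= l R]
ljllllRj => ljlllllRj   [R ::= l R]
ljlllllRj => ljllllllRj   [R ::= l R]
ljllllllRj => ljlllllllj   [R ::= l]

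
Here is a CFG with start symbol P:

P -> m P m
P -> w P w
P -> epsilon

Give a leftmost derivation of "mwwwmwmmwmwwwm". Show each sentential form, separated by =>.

P => mPm   [P -> m P m]
mPm => mwPwm   [P -> w P w]
mwPwm => mwwPwwm   [P -> w P w]
mwwPwwm => mwwwPwwwm   [P -> w P w]
mwwwPwwwm => mwwwmPmwwwm   [P -> m P m]
mwwwmPmwwwm => mwwwmwPwmwwwm   [P -> w P w]
mwwwmwPwmwwwm => mwwwmwmPmwmwwwm   [P -> m P m]
mwwwmwmPmwmwwwm => mwwwmwmmwmwwwm   [P -> epsilon]

P => mPm => mwPwm => mwwPwwm => mwwwPwwwm => mwwwmPmwwwm => mwwwmwPwmwwwm => mwwwmwmPmwmwwwm => mwwwmwmmwmwwwm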